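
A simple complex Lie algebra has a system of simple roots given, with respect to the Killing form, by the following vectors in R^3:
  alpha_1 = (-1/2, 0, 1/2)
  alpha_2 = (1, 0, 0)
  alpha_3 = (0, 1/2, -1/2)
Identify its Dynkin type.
C_3

Compute the Cartan integers a_ij = 2(alpha_i, alpha_j)/(alpha_j, alpha_j); the resulting 3x3 Cartan matrix is
[[2, -1, -1], [-2, 2, 0], [-1, 0, 2]].
The roots have two lengths (squared-length ratio 2:1); the short ones are alpha_{1,3}. The associated Dynkin diagram is a chain of 3 nodes with a double edge at one end; the terminal node there is the unique long simple root (C_3), so the type is C_3 (the algebra sp(6)).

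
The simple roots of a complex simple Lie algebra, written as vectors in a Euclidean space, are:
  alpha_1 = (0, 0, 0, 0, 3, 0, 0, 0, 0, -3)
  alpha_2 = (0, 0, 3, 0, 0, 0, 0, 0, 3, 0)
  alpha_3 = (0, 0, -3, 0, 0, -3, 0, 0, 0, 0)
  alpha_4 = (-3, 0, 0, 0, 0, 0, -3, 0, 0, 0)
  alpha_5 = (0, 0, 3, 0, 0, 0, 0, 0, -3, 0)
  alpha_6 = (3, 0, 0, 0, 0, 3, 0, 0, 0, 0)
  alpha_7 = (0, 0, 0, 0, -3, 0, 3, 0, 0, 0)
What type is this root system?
type D_7

Compute the Cartan integers a_ij = 2(alpha_i, alpha_j)/(alpha_j, alpha_j); the resulting 7x7 Cartan matrix is
[[2, 0, 0, 0, 0, 0, -1], [0, 2, -1, 0, 0, 0, 0], [0, -1, 2, 0, -1, -1, 0], [0, 0, 0, 2, 0, -1, -1], [0, 0, -1, 0, 2, 0, 0], [0, 0, -1, -1, 0, 2, 0], [-1, 0, 0, -1, 0, 0, 2]].
All simple roots have the same length, so the diagram is simply laced. The associated Dynkin diagram is a chain of 5 nodes with a fork of two nodes at one end (D_7), so the type is D_7 (the algebra so(14)).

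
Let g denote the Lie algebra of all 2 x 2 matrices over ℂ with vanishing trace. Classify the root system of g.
This is sl(2), which has dimension 2^2 - 1 = 3 and rank 2 - 1 = 1 (a Cartan subalgebra is the diagonal traceless matrices). In the classification of classical Lie algebras, the special linear algebra sl(n+1) has type A_n; here n = 1, so the Dynkin diagram is a chain of 1 nodes with single edges (A_1). Hence the type is A_1.

A_1 (sl(2))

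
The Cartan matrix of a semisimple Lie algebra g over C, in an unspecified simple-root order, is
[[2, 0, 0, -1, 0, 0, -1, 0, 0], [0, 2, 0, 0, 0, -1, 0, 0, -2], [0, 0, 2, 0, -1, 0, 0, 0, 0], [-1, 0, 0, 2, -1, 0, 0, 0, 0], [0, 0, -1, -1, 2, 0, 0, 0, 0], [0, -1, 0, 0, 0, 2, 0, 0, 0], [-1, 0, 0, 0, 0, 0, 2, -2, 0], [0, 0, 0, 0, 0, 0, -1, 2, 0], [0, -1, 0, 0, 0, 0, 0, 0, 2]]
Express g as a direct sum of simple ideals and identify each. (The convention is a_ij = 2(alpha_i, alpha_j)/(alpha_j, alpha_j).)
The diagram associated to this matrix has two connected components: the simple roots {alpha_2, alpha_6, alpha_9} form a chain of 3 nodes with a double edge at one end; the terminal node there is the unique short simple root (B_3), and {alpha_1, alpha_3, alpha_4, alpha_5, alpha_7, alpha_8} form a chain of 6 nodes with a double edge at one end; the terminal node there is the unique short simple root (B_6). A semisimple Lie algebra decomposes uniquely as the direct sum of simple ideals, one per connected component of its Dynkin diagram, so g ≅ B_3 ⊕ B_6 (dimension 21 + 78 = 99).

B_3 ⊕ B_6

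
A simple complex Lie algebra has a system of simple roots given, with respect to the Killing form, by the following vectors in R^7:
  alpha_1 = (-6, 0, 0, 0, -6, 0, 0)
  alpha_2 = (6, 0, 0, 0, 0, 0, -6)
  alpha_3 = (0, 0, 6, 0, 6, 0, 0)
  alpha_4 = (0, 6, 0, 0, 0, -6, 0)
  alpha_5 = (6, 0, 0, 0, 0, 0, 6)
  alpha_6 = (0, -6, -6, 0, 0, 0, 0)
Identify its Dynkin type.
D_6

Compute the Cartan integers a_ij = 2(alpha_i, alpha_j)/(alpha_j, alpha_j); the resulting 6x6 Cartan matrix is
[[2, -1, -1, 0, -1, 0], [-1, 2, 0, 0, 0, 0], [-1, 0, 2, 0, 0, -1], [0, 0, 0, 2, 0, -1], [-1, 0, 0, 0, 2, 0], [0, 0, -1, -1, 0, 2]].
All simple roots have the same length, so the diagram is simply laced. The associated Dynkin diagram is a chain of 4 nodes with a fork of two nodes at one end (D_6), so the type is D_6 (the algebra so(12)).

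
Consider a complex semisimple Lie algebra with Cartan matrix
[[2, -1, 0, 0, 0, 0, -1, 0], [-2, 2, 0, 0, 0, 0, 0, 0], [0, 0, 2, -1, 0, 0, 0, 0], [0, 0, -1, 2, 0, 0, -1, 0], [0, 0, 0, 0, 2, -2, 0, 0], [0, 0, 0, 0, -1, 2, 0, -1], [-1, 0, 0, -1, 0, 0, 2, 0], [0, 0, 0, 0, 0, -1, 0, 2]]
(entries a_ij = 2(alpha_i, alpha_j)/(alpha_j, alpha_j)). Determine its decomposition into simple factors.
The diagram associated to this matrix has two connected components: the simple roots {alpha_5, alpha_6, alpha_8} form a chain of 3 nodes with a double edge at one end; the terminal node there is the unique long simple root (C_3), and {alpha_1, alpha_2, alpha_3, alpha_4, alpha_7} form a chain of 5 nodes with a double edge at one end; the terminal node there is the unique long simple root (C_5). A semisimple Lie algebra decomposes uniquely as the direct sum of simple ideals, one per connected component of its Dynkin diagram, so g ≅ C_3 ⊕ C_5 (dimension 21 + 55 = 76).

C_3 + C_5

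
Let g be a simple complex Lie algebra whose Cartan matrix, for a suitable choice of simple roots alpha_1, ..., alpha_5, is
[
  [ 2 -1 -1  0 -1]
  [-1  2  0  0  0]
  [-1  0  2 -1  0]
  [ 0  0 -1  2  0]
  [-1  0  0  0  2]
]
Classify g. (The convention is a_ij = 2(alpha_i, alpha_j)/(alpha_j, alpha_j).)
The matrix has rank 5 with 2's on the diagonal. Reading the off-diagonal entries as Dynkin edges (a single edge where a_ij = a_ji = -1; a double or triple edge where a_ij * a_ji = 2 or 3), the diagram is a chain of 3 nodes with a fork of two nodes at one end (D_5). One simple-root ordering that puts it in standard form is (alpha_4, alpha_3, alpha_1, alpha_2, alpha_5). So the algebra is type D_5, i.e. so(10).

D_5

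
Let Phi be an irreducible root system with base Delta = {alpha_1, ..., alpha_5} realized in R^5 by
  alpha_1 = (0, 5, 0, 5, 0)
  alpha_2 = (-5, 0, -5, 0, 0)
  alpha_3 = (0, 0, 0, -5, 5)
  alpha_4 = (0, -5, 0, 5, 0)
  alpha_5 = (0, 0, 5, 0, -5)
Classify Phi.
D5

Compute the Cartan integers a_ij = 2(alpha_i, alpha_j)/(alpha_j, alpha_j); the resulting 5x5 Cartan matrix is
[[2, 0, -1, 0, 0], [0, 2, 0, 0, -1], [-1, 0, 2, -1, -1], [0, 0, -1, 2, 0], [0, -1, -1, 0, 2]].
All simple roots have the same length, so the diagram is simply laced. The associated Dynkin diagram is a chain of 3 nodes with a fork of two nodes at one end (D_5), so the type is D_5 (the algebra so(10)).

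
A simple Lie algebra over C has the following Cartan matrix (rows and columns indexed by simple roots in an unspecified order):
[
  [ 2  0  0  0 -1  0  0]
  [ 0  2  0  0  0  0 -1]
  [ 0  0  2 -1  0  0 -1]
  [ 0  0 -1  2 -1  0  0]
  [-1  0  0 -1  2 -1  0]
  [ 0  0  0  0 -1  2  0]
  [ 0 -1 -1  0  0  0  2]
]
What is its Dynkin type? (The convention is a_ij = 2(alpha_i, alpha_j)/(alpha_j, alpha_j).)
The matrix has rank 7 with 2's on the diagonal. Reading the off-diagonal entries as Dynkin edges (a single edge where a_ij = a_ji = -1; a double or triple edge where a_ij * a_ji = 2 or 3), the diagram is a chain of 5 nodes with a fork of two nodes at one end (D_7). One simple-root ordering that puts it in standard form is (alpha_2, alpha_7, alpha_3, alpha_4, alpha_5, alpha_1, alpha_6). So the algebra is type D_7, i.e. so(14).

D_7 (so(14))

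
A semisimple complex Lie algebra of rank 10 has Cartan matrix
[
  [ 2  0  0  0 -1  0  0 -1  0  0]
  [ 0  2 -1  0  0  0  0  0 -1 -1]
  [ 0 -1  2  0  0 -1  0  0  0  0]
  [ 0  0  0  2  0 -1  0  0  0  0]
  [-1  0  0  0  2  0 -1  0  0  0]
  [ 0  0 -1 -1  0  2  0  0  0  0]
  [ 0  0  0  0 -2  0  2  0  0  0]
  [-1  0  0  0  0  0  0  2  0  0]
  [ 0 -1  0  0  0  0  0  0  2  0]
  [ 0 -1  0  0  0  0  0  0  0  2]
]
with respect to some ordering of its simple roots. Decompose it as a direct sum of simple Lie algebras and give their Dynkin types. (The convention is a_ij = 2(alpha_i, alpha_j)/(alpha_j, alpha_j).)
The diagram associated to this matrix has two connected components: the simple roots {alpha_1, alpha_5, alpha_7, alpha_8} form a chain of 4 nodes with a double edge at one end; the terminal node there is the unique long simple root (C_4), and {alpha_2, alpha_3, alpha_4, alpha_6, alpha_9, alpha_10} form a chain of 4 nodes with a fork of two nodes at one end (D_6). A semisimple Lie algebra decomposes uniquely as the direct sum of simple ideals, one per connected component of its Dynkin diagram, so g ≅ C_4 ⊕ D_6 (dimension 36 + 66 = 102).

type C_4 + type D_6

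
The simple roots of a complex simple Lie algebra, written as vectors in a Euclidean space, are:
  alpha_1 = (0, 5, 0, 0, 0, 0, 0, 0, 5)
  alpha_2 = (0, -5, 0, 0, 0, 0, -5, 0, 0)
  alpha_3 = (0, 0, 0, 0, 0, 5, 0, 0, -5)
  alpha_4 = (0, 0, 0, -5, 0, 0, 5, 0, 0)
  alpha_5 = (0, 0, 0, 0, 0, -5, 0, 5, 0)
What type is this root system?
Compute the Cartan integers a_ij = 2(alpha_i, alpha_j)/(alpha_j, alpha_j); the resulting 5x5 Cartan matrix is
[[2, -1, -1, 0, 0], [-1, 2, 0, -1, 0], [-1, 0, 2, 0, -1], [0, -1, 0, 2, 0], [0, 0, -1, 0, 2]].
All simple roots have the same length, so the diagram is simply laced. The associated Dynkin diagram is a chain of 5 nodes with single edges (A_5), so the type is A_5 (the algebra sl(6)).

A_5 (sl(6))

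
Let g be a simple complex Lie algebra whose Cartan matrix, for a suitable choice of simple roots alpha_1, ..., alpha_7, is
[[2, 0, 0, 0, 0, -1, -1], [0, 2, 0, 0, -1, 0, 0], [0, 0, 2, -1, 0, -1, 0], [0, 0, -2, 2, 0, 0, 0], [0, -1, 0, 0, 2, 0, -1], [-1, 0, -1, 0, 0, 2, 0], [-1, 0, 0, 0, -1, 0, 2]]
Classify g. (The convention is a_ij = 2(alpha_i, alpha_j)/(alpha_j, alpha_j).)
C7

The matrix has rank 7 with 2's on the diagonal. Reading the off-diagonal entries as Dynkin edges (a single edge where a_ij = a_ji = -1; a double or triple edge where a_ij * a_ji = 2 or 3), the diagram is a chain of 7 nodes with a double edge at one end; the terminal node there is the unique long simple root (C_7). One simple-root ordering that puts it in standard form is (alpha_2, alpha_5, alpha_7, alpha_1, alpha_6, alpha_3, alpha_4). So the algebra is type C_7, i.e. sp(14).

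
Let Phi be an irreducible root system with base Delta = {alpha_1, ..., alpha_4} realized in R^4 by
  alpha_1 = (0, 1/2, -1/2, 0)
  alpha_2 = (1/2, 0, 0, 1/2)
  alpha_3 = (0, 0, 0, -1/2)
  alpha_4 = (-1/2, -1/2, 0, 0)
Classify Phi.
type B_4

Compute the Cartan integers a_ij = 2(alpha_i, alpha_j)/(alpha_j, alpha_j); the resulting 4x4 Cartan matrix is
[[2, 0, 0, -1], [0, 2, -2, -1], [0, -1, 2, 0], [-1, -1, 0, 2]].
The roots have two lengths (squared-length ratio 2:1); the short ones are alpha_{3}. The associated Dynkin diagram is a chain of 4 nodes with a double edge at one end; the terminal node there is the unique short simple root (B_4), so the type is B_4 (the algebra so(9)).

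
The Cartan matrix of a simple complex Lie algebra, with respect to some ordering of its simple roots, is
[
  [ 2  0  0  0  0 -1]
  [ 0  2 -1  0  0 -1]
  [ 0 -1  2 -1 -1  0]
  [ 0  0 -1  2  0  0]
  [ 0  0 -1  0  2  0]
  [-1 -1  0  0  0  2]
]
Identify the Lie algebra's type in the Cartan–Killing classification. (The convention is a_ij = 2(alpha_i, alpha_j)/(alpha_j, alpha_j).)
The matrix has rank 6 with 2's on the diagonal. Reading the off-diagonal entries as Dynkin edges (a single edge where a_ij = a_ji = -1; a double or triple edge where a_ij * a_ji = 2 or 3), the diagram is a chain of 4 nodes with a fork of two nodes at one end (D_6). One simple-root ordering that puts it in standard form is (alpha_1, alpha_6, alpha_2, alpha_3, alpha_4, alpha_5). So the algebra is type D_6, i.e. so(12).

D_6 (so(12))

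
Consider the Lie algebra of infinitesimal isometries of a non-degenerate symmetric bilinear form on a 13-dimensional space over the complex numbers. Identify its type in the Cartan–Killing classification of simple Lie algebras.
B6

This is so(13) with 13 odd, which has dimension 13(13-1)/2 = 78 and rank (13-1)/2 = 6. In the classification of classical Lie algebras, the orthogonal algebra so(2n+1) in an odd number of variables has type B_n; here n = 6, so the Dynkin diagram is a chain of 6 nodes with a double edge at one end; the terminal node there is the unique short simple root (B_6). Hence the type is B_6.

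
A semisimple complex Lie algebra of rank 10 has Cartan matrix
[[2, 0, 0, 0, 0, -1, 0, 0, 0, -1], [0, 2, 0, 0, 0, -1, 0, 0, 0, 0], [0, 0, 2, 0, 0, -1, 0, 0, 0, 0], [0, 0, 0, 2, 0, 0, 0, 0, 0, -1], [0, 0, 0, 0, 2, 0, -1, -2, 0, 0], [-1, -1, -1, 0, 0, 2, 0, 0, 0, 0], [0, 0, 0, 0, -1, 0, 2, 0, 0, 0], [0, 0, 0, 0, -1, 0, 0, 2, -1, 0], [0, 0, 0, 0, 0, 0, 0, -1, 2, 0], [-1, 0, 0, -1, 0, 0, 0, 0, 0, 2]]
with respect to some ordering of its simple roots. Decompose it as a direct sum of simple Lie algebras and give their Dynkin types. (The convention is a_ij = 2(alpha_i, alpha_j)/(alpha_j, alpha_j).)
The diagram associated to this matrix has two connected components: the simple roots {alpha_1, alpha_2, alpha_3, alpha_4, alpha_6, alpha_10} form a chain of 4 nodes with a fork of two nodes at one end (D_6), and {alpha_5, alpha_7, alpha_8, alpha_9} form a chain of 4 nodes with a double edge between the middle two (F_4). A semisimple Lie algebra decomposes uniquely as the direct sum of simple ideals, one per connected component of its Dynkin diagram, so g ≅ D_6 ⊕ F_4 (dimension 66 + 52 = 118).

D_6 ⊕ F_4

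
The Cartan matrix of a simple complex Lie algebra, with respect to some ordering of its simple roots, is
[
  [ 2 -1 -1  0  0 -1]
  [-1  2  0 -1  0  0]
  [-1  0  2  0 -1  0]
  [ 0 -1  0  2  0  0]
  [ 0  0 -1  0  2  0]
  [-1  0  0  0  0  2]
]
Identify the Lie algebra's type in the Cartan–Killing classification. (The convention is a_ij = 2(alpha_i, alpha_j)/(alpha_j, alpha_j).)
type E_6

The matrix has rank 6 with 2's on the diagonal. Reading the off-diagonal entries as Dynkin edges (a single edge where a_ij = a_ji = -1; a double or triple edge where a_ij * a_ji = 2 or 3), the diagram is a chain of 5 nodes with one extra node attached to the third node from one end (E_6). One simple-root ordering that puts it in standard form is (alpha_4, alpha_6, alpha_2, alpha_1, alpha_3, alpha_5). So the algebra is type E_6.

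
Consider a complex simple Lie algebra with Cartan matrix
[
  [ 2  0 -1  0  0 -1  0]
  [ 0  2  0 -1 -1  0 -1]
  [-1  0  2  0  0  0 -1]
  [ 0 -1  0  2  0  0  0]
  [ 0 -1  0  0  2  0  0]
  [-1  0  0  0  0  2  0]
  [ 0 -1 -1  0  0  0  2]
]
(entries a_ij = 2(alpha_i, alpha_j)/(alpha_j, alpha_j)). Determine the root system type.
The matrix has rank 7 with 2's on the diagonal. Reading the off-diagonal entries as Dynkin edges (a single edge where a_ij = a_ji = -1; a double or triple edge where a_ij * a_ji = 2 or 3), the diagram is a chain of 5 nodes with a fork of two nodes at one end (D_7). One simple-root ordering that puts it in standard form is (alpha_6, alpha_1, alpha_3, alpha_7, alpha_2, alpha_4, alpha_5). So the algebra is type D_7, i.e. so(14).

D7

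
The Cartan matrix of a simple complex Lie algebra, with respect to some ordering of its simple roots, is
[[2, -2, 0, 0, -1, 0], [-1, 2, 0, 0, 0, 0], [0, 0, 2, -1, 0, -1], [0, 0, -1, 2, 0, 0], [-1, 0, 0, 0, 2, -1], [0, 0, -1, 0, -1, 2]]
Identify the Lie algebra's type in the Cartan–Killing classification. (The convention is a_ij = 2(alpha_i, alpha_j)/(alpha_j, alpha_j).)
B_6

The matrix has rank 6 with 2's on the diagonal. Reading the off-diagonal entries as Dynkin edges (a single edge where a_ij = a_ji = -1; a double or triple edge where a_ij * a_ji = 2 or 3), the diagram is a chain of 6 nodes with a double edge at one end; the terminal node there is the unique short simple root (B_6). One simple-root ordering that puts it in standard form is (alpha_4, alpha_3, alpha_6, alpha_5, alpha_1, alpha_2). So the algebra is type B_6, i.e. so(13).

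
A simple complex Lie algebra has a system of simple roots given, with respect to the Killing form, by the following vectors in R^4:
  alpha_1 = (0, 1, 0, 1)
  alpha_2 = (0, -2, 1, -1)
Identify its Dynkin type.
Compute the Cartan integers a_ij = 2(alpha_i, alpha_j)/(alpha_j, alpha_j); the resulting 2x2 Cartan matrix is
[[2, -1], [-3, 2]].
The roots have two lengths (squared-length ratio 3:1); the short ones are alpha_{1}. The associated Dynkin diagram is two nodes joined by a triple edge (G_2), so the type is G_2.

G2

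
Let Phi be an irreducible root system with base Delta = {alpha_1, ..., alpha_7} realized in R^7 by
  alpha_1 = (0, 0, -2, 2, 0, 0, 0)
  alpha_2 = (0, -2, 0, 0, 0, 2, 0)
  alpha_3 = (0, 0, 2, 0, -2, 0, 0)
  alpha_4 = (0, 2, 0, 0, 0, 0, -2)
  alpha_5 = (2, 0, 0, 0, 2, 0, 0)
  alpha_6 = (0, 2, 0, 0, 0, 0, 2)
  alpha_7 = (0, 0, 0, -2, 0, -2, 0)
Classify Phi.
D7

Compute the Cartan integers a_ij = 2(alpha_i, alpha_j)/(alpha_j, alpha_j); the resulting 7x7 Cartan matrix is
[[2, 0, -1, 0, 0, 0, -1], [0, 2, 0, -1, 0, -1, -1], [-1, 0, 2, 0, -1, 0, 0], [0, -1, 0, 2, 0, 0, 0], [0, 0, -1, 0, 2, 0, 0], [0, -1, 0, 0, 0, 2, 0], [-1, -1, 0, 0, 0, 0, 2]].
All simple roots have the same length, so the diagram is simply laced. The associated Dynkin diagram is a chain of 5 nodes with a fork of two nodes at one end (D_7), so the type is D_7 (the algebra so(14)).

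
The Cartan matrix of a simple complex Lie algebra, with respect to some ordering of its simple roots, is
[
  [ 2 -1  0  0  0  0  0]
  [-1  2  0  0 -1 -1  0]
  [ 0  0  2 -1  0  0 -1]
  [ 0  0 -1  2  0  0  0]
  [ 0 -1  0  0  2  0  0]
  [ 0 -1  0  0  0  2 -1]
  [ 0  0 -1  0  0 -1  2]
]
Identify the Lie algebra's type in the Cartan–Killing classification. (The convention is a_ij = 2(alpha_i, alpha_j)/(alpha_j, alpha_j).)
The matrix has rank 7 with 2's on the diagonal. Reading the off-diagonal entries as Dynkin edges (a single edge where a_ij = a_ji = -1; a double or triple edge where a_ij * a_ji = 2 or 3), the diagram is a chain of 5 nodes with a fork of two nodes at one end (D_7). One simple-root ordering that puts it in standard form is (alpha_4, alpha_3, alpha_7, alpha_6, alpha_2, alpha_5, alpha_1). So the algebra is type D_7, i.e. so(14).

D7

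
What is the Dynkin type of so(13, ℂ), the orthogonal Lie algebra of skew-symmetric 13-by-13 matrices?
This is so(13) with 13 odd, which has dimension 13(13-1)/2 = 78 and rank (13-1)/2 = 6. In the classification of classical Lie algebras, the orthogonal algebra so(2n+1) in an odd number of variables has type B_n; here n = 6, so the Dynkin diagram is a chain of 6 nodes with a double edge at one end; the terminal node there is the unique short simple root (B_6). Hence the type is B_6.

B_6 (so(13))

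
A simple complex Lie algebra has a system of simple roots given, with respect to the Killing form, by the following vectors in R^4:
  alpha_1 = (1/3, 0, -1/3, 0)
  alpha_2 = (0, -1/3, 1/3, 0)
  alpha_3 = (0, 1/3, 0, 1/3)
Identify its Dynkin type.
A_3

Compute the Cartan integers a_ij = 2(alpha_i, alpha_j)/(alpha_j, alpha_j); the resulting 3x3 Cartan matrix is
[[2, -1, 0], [-1, 2, -1], [0, -1, 2]].
All simple roots have the same length, so the diagram is simply laced. The associated Dynkin diagram is a chain of 3 nodes with single edges (A_3), so the type is A_3 (the algebra sl(4)).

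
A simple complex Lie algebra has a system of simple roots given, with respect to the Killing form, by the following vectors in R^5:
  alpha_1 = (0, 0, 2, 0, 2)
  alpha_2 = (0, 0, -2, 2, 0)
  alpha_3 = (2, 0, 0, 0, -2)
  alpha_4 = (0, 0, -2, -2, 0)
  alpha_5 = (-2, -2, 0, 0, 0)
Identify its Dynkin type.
Compute the Cartan integers a_ij = 2(alpha_i, alpha_j)/(alpha_j, alpha_j); the resulting 5x5 Cartan matrix is
[[2, -1, -1, -1, 0], [-1, 2, 0, 0, 0], [-1, 0, 2, 0, -1], [-1, 0, 0, 2, 0], [0, 0, -1, 0, 2]].
All simple roots have the same length, so the diagram is simply laced. The associated Dynkin diagram is a chain of 3 nodes with a fork of two nodes at one end (D_5), so the type is D_5 (the algebra so(10)).

D_5 (so(10))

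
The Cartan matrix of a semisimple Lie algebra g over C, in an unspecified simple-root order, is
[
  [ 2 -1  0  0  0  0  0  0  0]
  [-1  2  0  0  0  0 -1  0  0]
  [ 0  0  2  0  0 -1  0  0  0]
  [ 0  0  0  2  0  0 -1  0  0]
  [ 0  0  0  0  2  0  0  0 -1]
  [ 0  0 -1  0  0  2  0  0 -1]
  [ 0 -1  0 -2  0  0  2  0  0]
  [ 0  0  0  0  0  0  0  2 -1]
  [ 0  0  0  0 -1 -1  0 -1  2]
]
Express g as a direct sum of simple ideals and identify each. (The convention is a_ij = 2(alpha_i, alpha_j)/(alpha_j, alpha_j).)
The diagram associated to this matrix has two connected components: the simple roots {alpha_1, alpha_2, alpha_4, alpha_7} form a chain of 4 nodes with a double edge at one end; the terminal node there is the unique short simple root (B_4), and {alpha_3, alpha_5, alpha_6, alpha_8, alpha_9} form a chain of 3 nodes with a fork of two nodes at one end (D_5). A semisimple Lie algebra decomposes uniquely as the direct sum of simple ideals, one per connected component of its Dynkin diagram, so g ≅ B_4 ⊕ D_5 (dimension 36 + 45 = 81).

type B_4 ⊕ type D_5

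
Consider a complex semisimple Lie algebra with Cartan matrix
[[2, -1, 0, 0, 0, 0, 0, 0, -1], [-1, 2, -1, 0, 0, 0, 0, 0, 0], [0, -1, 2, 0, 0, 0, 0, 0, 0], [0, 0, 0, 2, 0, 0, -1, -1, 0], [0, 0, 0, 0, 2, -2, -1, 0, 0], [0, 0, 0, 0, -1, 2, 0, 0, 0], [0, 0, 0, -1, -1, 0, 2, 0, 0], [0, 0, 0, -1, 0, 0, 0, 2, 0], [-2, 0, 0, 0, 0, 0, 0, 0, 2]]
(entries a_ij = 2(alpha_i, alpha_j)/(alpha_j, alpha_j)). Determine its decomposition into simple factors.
The diagram associated to this matrix has two connected components: the simple roots {alpha_4, alpha_5, alpha_6, alpha_7, alpha_8} form a chain of 5 nodes with a double edge at one end; the terminal node there is the unique short simple root (B_5), and {alpha_1, alpha_2, alpha_3, alpha_9} form a chain of 4 nodes with a double edge at one end; the terminal node there is the unique long simple root (C_4). A semisimple Lie algebra decomposes uniquely as the direct sum of simple ideals, one per connected component of its Dynkin diagram, so g ≅ B_5 ⊕ C_4 (dimension 55 + 36 = 91).

B_5 (so(11)) + C_4 (sp(8))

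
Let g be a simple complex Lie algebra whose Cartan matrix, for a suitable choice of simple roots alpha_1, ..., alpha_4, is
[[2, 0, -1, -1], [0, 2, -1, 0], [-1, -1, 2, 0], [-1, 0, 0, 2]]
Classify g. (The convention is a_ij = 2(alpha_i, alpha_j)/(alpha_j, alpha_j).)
A_4 (sl(5))

The matrix has rank 4 with 2's on the diagonal. Reading the off-diagonal entries as Dynkin edges (a single edge where a_ij = a_ji = -1; a double or triple edge where a_ij * a_ji = 2 or 3), the diagram is a chain of 4 nodes with single edges (A_4). One simple-root ordering that puts it in standard form is (alpha_4, alpha_1, alpha_3, alpha_2). So the algebra is type A_4, i.e. sl(5).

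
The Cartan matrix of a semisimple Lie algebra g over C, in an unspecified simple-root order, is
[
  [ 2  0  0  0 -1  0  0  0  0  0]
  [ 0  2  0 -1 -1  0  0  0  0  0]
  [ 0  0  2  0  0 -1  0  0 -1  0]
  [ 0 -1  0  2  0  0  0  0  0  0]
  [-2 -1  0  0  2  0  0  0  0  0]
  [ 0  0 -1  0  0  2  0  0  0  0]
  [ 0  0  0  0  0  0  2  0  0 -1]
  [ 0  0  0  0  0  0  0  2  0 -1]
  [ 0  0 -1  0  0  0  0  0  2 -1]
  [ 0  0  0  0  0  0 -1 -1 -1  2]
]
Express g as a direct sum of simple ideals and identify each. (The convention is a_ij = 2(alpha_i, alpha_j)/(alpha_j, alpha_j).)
The diagram associated to this matrix has two connected components: the simple roots {alpha_1, alpha_2, alpha_4, alpha_5} form a chain of 4 nodes with a double edge at one end; the terminal node there is the unique short simple root (B_4), and {alpha_3, alpha_6, alpha_7, alpha_8, alpha_9, alpha_10} form a chain of 4 nodes with a fork of two nodes at one end (D_6). A semisimple Lie algebra decomposes uniquely as the direct sum of simple ideals, one per connected component of its Dynkin diagram, so g ≅ B_4 ⊕ D_6 (dimension 36 + 66 = 102).

B4 + D6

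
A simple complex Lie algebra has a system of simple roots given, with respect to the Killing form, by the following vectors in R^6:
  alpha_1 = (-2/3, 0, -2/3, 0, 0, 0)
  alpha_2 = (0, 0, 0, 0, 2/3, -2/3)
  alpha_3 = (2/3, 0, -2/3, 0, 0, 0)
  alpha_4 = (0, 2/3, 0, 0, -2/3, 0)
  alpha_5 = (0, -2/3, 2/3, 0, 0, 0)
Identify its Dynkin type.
Compute the Cartan integers a_ij = 2(alpha_i, alpha_j)/(alpha_j, alpha_j); the resulting 5x5 Cartan matrix is
[[2, 0, 0, 0, -1], [0, 2, 0, -1, 0], [0, 0, 2, 0, -1], [0, -1, 0, 2, -1], [-1, 0, -1, -1, 2]].
All simple roots have the same length, so the diagram is simply laced. The associated Dynkin diagram is a chain of 3 nodes with a fork of two nodes at one end (D_5), so the type is D_5 (the algebra so(10)).

D5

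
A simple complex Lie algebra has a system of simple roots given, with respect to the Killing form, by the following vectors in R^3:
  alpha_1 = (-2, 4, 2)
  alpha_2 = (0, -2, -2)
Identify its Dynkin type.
Compute the Cartan integers a_ij = 2(alpha_i, alpha_j)/(alpha_j, alpha_j); the resulting 2x2 Cartan matrix is
[[2, -3], [-1, 2]].
The roots have two lengths (squared-length ratio 3:1); the short ones are alpha_{2}. The associated Dynkin diagram is two nodes joined by a triple edge (G_2), so the type is G_2.

G_2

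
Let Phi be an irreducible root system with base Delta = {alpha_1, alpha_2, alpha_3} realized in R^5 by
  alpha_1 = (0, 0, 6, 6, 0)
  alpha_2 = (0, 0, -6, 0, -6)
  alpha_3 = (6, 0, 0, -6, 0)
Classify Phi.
Compute the Cartan integers a_ij = 2(alpha_i, alpha_j)/(alpha_j, alpha_j); the resulting 3x3 Cartan matrix is
[[2, -1, -1], [-1, 2, 0], [-1, 0, 2]].
All simple roots have the same length, so the diagram is simply laced. The associated Dynkin diagram is a chain of 3 nodes with single edges (A_3), so the type is A_3 (the algebra sl(4)).

type A_3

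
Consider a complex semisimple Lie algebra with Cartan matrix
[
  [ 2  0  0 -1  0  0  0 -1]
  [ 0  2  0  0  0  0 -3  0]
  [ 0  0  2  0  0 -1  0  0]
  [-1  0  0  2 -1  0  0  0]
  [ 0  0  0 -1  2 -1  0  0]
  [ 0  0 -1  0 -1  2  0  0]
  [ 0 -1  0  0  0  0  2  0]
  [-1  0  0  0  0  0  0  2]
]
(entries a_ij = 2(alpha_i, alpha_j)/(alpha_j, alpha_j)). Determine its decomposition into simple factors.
The diagram associated to this matrix has two connected components: the simple roots {alpha_1, alpha_3, alpha_4, alpha_5, alpha_6, alpha_8} form a chain of 6 nodes with single edges (A_6), and {alpha_2, alpha_7} form two nodes joined by a triple edge (G_2). A semisimple Lie algebra decomposes uniquely as the direct sum of simple ideals, one per connected component of its Dynkin diagram, so g ≅ A_6 ⊕ G_2 (dimension 48 + 14 = 62).

A_6 + G_2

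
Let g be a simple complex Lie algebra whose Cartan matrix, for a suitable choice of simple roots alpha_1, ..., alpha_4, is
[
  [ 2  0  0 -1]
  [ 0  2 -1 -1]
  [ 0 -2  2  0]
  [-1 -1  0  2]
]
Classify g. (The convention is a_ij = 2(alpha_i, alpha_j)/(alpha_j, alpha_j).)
type C_4

The matrix has rank 4 with 2's on the diagonal. Reading the off-diagonal entries as Dynkin edges (a single edge where a_ij = a_ji = -1; a double or triple edge where a_ij * a_ji = 2 or 3), the diagram is a chain of 4 nodes with a double edge at one end; the terminal node there is the unique long simple root (C_4). One simple-root ordering that puts it in standard form is (alpha_1, alpha_4, alpha_2, alpha_3). So the algebra is type C_4, i.e. sp(8).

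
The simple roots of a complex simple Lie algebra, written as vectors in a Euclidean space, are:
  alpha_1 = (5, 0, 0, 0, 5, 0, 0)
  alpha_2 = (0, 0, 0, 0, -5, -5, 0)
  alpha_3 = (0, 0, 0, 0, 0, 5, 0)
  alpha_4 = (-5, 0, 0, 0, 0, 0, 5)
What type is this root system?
Compute the Cartan integers a_ij = 2(alpha_i, alpha_j)/(alpha_j, alpha_j); the resulting 4x4 Cartan matrix is
[[2, -1, 0, -1], [-1, 2, -2, 0], [0, -1, 2, 0], [-1, 0, 0, 2]].
The roots have two lengths (squared-length ratio 2:1); the short ones are alpha_{3}. The associated Dynkin diagram is a chain of 4 nodes with a double edge at one end; the terminal node there is the unique short simple root (B_4), so the type is B_4 (the algebra so(9)).

B4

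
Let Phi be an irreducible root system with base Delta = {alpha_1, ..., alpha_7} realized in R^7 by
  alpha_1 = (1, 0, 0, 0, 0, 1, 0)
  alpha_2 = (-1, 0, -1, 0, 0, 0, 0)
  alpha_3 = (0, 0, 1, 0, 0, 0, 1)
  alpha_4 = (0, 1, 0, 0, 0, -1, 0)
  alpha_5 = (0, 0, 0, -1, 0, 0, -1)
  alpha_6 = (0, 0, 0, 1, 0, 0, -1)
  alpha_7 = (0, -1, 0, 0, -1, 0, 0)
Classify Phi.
D_7

Compute the Cartan integers a_ij = 2(alpha_i, alpha_j)/(alpha_j, alpha_j); the resulting 7x7 Cartan matrix is
[[2, -1, 0, -1, 0, 0, 0], [-1, 2, -1, 0, 0, 0, 0], [0, -1, 2, 0, -1, -1, 0], [-1, 0, 0, 2, 0, 0, -1], [0, 0, -1, 0, 2, 0, 0], [0, 0, -1, 0, 0, 2, 0], [0, 0, 0, -1, 0, 0, 2]].
All simple roots have the same length, so the diagram is simply laced. The associated Dynkin diagram is a chain of 5 nodes with a fork of two nodes at one end (D_7), so the type is D_7 (the algebra so(14)).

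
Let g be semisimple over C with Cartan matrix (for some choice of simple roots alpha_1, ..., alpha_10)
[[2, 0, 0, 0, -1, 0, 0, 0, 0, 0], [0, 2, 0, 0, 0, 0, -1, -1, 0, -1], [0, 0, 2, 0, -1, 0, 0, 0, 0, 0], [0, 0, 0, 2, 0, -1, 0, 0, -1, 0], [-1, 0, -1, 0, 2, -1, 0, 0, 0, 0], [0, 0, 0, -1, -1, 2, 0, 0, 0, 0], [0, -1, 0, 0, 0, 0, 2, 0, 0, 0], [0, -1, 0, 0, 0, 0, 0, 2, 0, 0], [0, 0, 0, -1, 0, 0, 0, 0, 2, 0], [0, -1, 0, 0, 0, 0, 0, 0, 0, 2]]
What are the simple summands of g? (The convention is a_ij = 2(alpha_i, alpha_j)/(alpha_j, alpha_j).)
D_4 + D_6

The diagram associated to this matrix has two connected components: the simple roots {alpha_2, alpha_7, alpha_8, alpha_10} form a chain of 2 nodes with a fork of two nodes at one end (D_4), and {alpha_1, alpha_3, alpha_4, alpha_5, alpha_6, alpha_9} form a chain of 4 nodes with a fork of two nodes at one end (D_6). A semisimple Lie algebra decomposes uniquely as the direct sum of simple ideals, one per connected component of its Dynkin diagram, so g ≅ D_4 ⊕ D_6 (dimension 28 + 66 = 94).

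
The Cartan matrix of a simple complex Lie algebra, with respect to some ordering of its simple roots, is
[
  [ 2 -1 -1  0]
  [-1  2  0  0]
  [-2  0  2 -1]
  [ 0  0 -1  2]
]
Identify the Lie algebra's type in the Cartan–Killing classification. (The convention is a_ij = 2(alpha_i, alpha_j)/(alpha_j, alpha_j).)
The matrix has rank 4 with 2's on the diagonal. Reading the off-diagonal entries as Dynkin edges (a single edge where a_ij = a_ji = -1; a double or triple edge where a_ij * a_ji = 2 or 3), the diagram is a chain of 4 nodes with a double edge between the middle two (F_4). One simple-root ordering that puts it in standard form is (alpha_4, alpha_3, alpha_1, alpha_2). So the algebra is type F_4.

F4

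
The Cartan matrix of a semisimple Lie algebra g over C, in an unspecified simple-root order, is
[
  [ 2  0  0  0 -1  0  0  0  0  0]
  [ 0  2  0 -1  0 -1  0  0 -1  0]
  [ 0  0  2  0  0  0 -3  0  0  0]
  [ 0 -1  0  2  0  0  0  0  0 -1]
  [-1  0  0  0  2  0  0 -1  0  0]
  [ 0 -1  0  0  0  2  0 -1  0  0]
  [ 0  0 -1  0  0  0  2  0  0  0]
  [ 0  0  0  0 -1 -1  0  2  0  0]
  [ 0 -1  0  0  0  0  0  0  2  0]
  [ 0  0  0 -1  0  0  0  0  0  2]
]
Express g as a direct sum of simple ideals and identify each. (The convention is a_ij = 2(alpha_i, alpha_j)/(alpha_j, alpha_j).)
type E_8 + type G_2

The diagram associated to this matrix has two connected components: the simple roots {alpha_1, alpha_2, alpha_4, alpha_5, alpha_6, alpha_8, alpha_9, alpha_10} form a chain of 7 nodes with one extra node attached to the third node from one end (E_8), and {alpha_3, alpha_7} form two nodes joined by a triple edge (G_2). A semisimple Lie algebra decomposes uniquely as the direct sum of simple ideals, one per connected component of its Dynkin diagram, so g ≅ E_8 ⊕ G_2 (dimension 248 + 14 = 262).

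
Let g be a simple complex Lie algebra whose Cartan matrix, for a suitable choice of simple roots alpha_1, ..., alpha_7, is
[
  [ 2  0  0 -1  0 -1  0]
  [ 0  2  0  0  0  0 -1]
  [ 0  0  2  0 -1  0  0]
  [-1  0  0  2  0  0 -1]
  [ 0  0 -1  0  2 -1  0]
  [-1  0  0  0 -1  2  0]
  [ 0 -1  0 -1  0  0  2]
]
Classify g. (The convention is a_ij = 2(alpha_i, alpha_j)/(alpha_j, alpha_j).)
type A_7

The matrix has rank 7 with 2's on the diagonal. Reading the off-diagonal entries as Dynkin edges (a single edge where a_ij = a_ji = -1; a double or triple edge where a_ij * a_ji = 2 or 3), the diagram is a chain of 7 nodes with single edges (A_7). One simple-root ordering that puts it in standard form is (alpha_2, alpha_7, alpha_4, alpha_1, alpha_6, alpha_5, alpha_3). So the algebra is type A_7, i.e. sl(8).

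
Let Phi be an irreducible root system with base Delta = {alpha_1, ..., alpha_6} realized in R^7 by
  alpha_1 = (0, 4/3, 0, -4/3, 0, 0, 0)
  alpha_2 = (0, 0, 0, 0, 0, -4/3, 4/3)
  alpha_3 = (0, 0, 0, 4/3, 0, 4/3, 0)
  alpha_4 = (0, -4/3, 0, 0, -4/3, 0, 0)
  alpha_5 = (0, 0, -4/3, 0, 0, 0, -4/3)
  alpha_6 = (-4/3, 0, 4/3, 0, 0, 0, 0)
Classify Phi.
type A_6

Compute the Cartan integers a_ij = 2(alpha_i, alpha_j)/(alpha_j, alpha_j); the resulting 6x6 Cartan matrix is
[[2, 0, -1, -1, 0, 0], [0, 2, -1, 0, -1, 0], [-1, -1, 2, 0, 0, 0], [-1, 0, 0, 2, 0, 0], [0, -1, 0, 0, 2, -1], [0, 0, 0, 0, -1, 2]].
All simple roots have the same length, so the diagram is simply laced. The associated Dynkin diagram is a chain of 6 nodes with single edges (A_6), so the type is A_6 (the algebra sl(7)).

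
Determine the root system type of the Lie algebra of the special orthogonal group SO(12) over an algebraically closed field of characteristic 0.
D_6

This is so(12) with 12 even, which has dimension 12(12-1)/2 = 66 and rank 12/2 = 6. In the classification of classical Lie algebras, the orthogonal algebra so(2n) in an even number of variables has type D_n; here n = 6, so the Dynkin diagram is a chain of 4 nodes with a fork of two nodes at one end (D_6). Hence the type is D_6.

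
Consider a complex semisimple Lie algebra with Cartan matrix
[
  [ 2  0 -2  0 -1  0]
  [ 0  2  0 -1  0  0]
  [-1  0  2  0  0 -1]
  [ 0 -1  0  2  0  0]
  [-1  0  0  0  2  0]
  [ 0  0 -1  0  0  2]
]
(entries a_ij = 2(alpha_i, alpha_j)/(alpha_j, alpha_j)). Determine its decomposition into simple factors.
A_2 ⊕ F_4

The diagram associated to this matrix has two connected components: the simple roots {alpha_2, alpha_4} form a chain of 2 nodes with single edges (A_2), and {alpha_1, alpha_3, alpha_5, alpha_6} form a chain of 4 nodes with a double edge between the middle two (F_4). A semisimple Lie algebra decomposes uniquely as the direct sum of simple ideals, one per connected component of its Dynkin diagram, so g ≅ A_2 ⊕ F_4 (dimension 8 + 52 = 60).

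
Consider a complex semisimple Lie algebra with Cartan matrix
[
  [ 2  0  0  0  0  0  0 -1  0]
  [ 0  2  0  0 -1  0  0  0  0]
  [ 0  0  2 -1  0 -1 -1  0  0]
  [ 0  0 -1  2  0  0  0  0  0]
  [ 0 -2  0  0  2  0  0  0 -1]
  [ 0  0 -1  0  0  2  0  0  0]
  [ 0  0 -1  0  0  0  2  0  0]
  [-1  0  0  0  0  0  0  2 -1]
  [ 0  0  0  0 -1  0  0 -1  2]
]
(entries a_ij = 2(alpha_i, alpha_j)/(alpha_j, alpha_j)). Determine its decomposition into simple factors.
The diagram associated to this matrix has two connected components: the simple roots {alpha_1, alpha_2, alpha_5, alpha_8, alpha_9} form a chain of 5 nodes with a double edge at one end; the terminal node there is the unique short simple root (B_5), and {alpha_3, alpha_4, alpha_6, alpha_7} form a chain of 2 nodes with a fork of two nodes at one end (D_4). A semisimple Lie algebra decomposes uniquely as the direct sum of simple ideals, one per connected component of its Dynkin diagram, so g ≅ B_5 ⊕ D_4 (dimension 55 + 28 = 83).

B_5 ⊕ D_4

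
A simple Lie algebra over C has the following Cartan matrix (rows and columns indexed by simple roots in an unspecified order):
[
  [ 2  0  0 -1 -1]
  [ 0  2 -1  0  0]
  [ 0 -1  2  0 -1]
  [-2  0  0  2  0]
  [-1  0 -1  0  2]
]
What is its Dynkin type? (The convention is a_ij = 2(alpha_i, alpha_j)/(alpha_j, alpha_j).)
The matrix has rank 5 with 2's on the diagonal. Reading the off-diagonal entries as Dynkin edges (a single edge where a_ij = a_ji = -1; a double or triple edge where a_ij * a_ji = 2 or 3), the diagram is a chain of 5 nodes with a double edge at one end; the terminal node there is the unique long simple root (C_5). One simple-root ordering that puts it in standard form is (alpha_2, alpha_3, alpha_5, alpha_1, alpha_4). So the algebra is type C_5, i.e. sp(10).

C_5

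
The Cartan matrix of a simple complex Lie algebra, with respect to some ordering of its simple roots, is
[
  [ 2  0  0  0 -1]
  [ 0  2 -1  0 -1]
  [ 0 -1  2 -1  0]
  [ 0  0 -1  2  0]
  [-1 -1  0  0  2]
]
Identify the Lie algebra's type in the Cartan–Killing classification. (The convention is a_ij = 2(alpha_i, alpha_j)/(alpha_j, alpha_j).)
The matrix has rank 5 with 2's on the diagonal. Reading the off-diagonal entries as Dynkin edges (a single edge where a_ij = a_ji = -1; a double or triple edge where a_ij * a_ji = 2 or 3), the diagram is a chain of 5 nodes with single edges (A_5). One simple-root ordering that puts it in standard form is (alpha_1, alpha_5, alpha_2, alpha_3, alpha_4). So the algebra is type A_5, i.e. sl(6).

type A_5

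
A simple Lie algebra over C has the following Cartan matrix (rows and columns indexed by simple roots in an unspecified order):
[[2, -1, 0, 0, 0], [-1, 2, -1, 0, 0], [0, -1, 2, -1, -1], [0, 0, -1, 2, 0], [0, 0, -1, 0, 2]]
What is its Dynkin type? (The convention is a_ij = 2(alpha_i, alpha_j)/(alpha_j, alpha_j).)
The matrix has rank 5 with 2's on the diagonal. Reading the off-diagonal entries as Dynkin edges (a single edge where a_ij = a_ji = -1; a double or triple edge where a_ij * a_ji = 2 or 3), the diagram is a chain of 3 nodes with a fork of two nodes at one end (D_5). One simple-root ordering that puts it in standard form is (alpha_1, alpha_2, alpha_3, alpha_4, alpha_5). So the algebra is type D_5, i.e. so(10).

D_5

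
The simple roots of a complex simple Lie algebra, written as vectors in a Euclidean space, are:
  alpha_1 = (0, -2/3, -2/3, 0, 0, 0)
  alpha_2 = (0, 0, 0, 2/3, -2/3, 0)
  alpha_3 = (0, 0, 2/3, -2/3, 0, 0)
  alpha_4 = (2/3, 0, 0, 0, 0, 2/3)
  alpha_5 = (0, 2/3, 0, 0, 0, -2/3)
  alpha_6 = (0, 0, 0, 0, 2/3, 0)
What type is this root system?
B_6

Compute the Cartan integers a_ij = 2(alpha_i, alpha_j)/(alpha_j, alpha_j); the resulting 6x6 Cartan matrix is
[[2, 0, -1, 0, -1, 0], [0, 2, -1, 0, 0, -2], [-1, -1, 2, 0, 0, 0], [0, 0, 0, 2, -1, 0], [-1, 0, 0, -1, 2, 0], [0, -1, 0, 0, 0, 2]].
The roots have two lengths (squared-length ratio 2:1); the short ones are alpha_{6}. The associated Dynkin diagram is a chain of 6 nodes with a double edge at one end; the terminal node there is the unique short simple root (B_6), so the type is B_6 (the algebra so(13)).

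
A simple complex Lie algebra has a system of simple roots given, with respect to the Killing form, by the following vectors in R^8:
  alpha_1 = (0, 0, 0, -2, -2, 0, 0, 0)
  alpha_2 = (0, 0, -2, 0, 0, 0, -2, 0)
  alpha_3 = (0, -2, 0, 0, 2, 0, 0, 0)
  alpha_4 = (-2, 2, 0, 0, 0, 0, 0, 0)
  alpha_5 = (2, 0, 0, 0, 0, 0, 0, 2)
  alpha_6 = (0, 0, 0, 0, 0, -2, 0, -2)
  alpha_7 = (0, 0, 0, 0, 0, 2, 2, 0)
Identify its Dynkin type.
type A_7

Compute the Cartan integers a_ij = 2(alpha_i, alpha_j)/(alpha_j, alpha_j); the resulting 7x7 Cartan matrix is
[[2, 0, -1, 0, 0, 0, 0], [0, 2, 0, 0, 0, 0, -1], [-1, 0, 2, -1, 0, 0, 0], [0, 0, -1, 2, -1, 0, 0], [0, 0, 0, -1, 2, -1, 0], [0, 0, 0, 0, -1, 2, -1], [0, -1, 0, 0, 0, -1, 2]].
All simple roots have the same length, so the diagram is simply laced. The associated Dynkin diagram is a chain of 7 nodes with single edges (A_7), so the type is A_7 (the algebra sl(8)).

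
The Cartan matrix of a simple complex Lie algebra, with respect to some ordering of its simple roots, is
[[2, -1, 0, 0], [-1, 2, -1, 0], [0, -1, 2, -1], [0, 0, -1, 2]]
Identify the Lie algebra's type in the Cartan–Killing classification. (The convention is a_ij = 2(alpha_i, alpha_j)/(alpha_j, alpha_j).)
type A_4

The matrix has rank 4 with 2's on the diagonal. Reading the off-diagonal entries as Dynkin edges (a single edge where a_ij = a_ji = -1; a double or triple edge where a_ij * a_ji = 2 or 3), the diagram is a chain of 4 nodes with single edges (A_4). One simple-root ordering that puts it in standard form is (alpha_1, alpha_2, alpha_3, alpha_4). So the algebra is type A_4, i.e. sl(5).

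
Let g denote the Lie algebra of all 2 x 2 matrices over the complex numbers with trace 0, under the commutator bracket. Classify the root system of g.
This is sl(2), which has dimension 2^2 - 1 = 3 and rank 2 - 1 = 1 (a Cartan subalgebra is the diagonal traceless matrices). In the classification of classical Lie algebras, the special linear algebra sl(n+1) has type A_n; here n = 1, so the Dynkin diagram is a chain of 1 nodes with single edges (A_1). Hence the type is A_1.

A_1 (sl(2))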